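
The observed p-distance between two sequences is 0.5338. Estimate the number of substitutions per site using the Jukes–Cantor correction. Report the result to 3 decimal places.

d = −(3/4) ln(1 − 4p/3) = −0.75 ln(1 − 0.711733) = −0.75 ln(0.288267)
  = −0.75 × (-1.243868) = 0.932901 substitutions/site.

0.933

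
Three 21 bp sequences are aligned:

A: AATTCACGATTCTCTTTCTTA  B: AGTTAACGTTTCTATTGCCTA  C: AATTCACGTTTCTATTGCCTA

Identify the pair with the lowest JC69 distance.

B and C

A–B: 6/21 differ, p = 0.286, d = 0.360.
A–C: 4/21 differ, p = 0.190, d = 0.220.
B–C: 2/21 differ, p = 0.095, d = 0.102.
The smallest distance is between B and C.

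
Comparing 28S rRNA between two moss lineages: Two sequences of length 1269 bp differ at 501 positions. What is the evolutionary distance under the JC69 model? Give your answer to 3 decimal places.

0.561

p = 501/1269 ≈ 0.394799.
d = −(3/4) ln(1 − 4p/3) = −0.75 ln(1 − 0.526399) = −0.75 ln(0.473601)
  = −0.75 × (-0.747390) = 0.560543 substitutions/site.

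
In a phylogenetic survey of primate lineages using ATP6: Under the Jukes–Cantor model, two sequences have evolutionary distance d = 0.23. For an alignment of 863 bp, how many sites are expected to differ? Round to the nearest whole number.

Invert JC69: p = (3/4)(1 − e^(−4d/3)) = 0.75 × (1 − e^(-0.306667)) = 0.75 × (1 − 0.735896) = 0.198078.
Expected differing sites = pL ≈ 0.198078 × 863 = 170.941314 ≈ 171.

171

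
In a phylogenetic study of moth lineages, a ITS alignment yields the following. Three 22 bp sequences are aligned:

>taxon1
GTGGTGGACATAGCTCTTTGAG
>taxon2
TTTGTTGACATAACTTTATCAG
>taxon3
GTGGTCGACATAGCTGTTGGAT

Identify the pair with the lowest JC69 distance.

taxon1–taxon2: 7/22 differ, p = 0.318, d = 0.414.
taxon1–taxon3: 4/22 differ, p = 0.182, d = 0.208.
taxon2–taxon3: 9/22 differ, p = 0.409, d = 0.591.
The smallest distance is between taxon1 and taxon3.

taxon1 and taxon3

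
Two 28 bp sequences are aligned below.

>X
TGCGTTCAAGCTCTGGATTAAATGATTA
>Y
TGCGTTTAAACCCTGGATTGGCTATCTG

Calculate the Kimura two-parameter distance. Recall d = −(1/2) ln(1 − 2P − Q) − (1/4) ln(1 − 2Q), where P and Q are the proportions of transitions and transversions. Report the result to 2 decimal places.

0.55

Of 28 sites, 8 differences are transitions and 2 are transversions, so P = 8/28 ≈ 0.285714 and Q = 2/28 ≈ 0.071429.
Under the Kimura two-parameter model, d = −½ ln(1 − 2P − Q) − ¼ ln(1 − 2Q).
1 − 2P − Q = 0.357143, giving −½ ln(0.357143) = 0.514810.
1 − 2Q = 0.857142, giving −¼ ln(0.857142) = 0.038538.
d = 0.514810 + 0.038538 = 0.553348.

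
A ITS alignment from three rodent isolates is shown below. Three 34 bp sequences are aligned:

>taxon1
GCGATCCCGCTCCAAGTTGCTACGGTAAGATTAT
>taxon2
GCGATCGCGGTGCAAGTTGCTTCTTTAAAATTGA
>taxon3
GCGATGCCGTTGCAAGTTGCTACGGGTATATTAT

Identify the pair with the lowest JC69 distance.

taxon1 and taxon3

taxon1–taxon2: 9/34 differ, p = 0.265, d = 0.326.
taxon1–taxon3: 6/34 differ, p = 0.176, d = 0.201.
taxon2–taxon3: 11/34 differ, p = 0.324, d = 0.423.
The smallest distance is between taxon1 and taxon3.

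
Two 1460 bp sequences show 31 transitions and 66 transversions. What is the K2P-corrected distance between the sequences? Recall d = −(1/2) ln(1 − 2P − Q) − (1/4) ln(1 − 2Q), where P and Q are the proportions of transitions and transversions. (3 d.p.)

P = 31/1460 ≈ 0.021233 and Q = 66/1460 ≈ 0.045205.
Under the Kimura two-parameter model, d = −½ ln(1 − 2P − Q) − ¼ ln(1 − 2Q).
1 − 2P − Q = 0.912329, giving −½ ln(0.912329) = 0.045877.
1 − 2Q = 0.90959, giving −¼ ln(0.90959) = 0.023690.
d = 0.045877 + 0.023690 = 0.069567.

0.070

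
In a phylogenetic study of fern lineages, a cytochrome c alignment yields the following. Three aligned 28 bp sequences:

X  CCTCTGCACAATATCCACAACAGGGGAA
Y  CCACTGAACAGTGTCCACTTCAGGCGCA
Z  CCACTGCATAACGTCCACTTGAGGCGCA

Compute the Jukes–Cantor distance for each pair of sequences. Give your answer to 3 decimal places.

d(X,Y) = 0.360, d(X,Z) = 0.420, d(Y,Z) = 0.204

X–Y: 8/28 sites differ → p ≈ 0.285714, d = −0.75 ln(1 − 0.380952) = 0.359679 ≈ 0.360.
X–Z: 9/28 sites differ → p ≈ 0.321429, d = −0.75 ln(1 − 0.428572) = 0.419713 ≈ 0.420.
Y–Z: 5/28 sites differ → p ≈ 0.178571, d = −0.75 ln(1 − 0.238095) = 0.203950 ≈ 0.204.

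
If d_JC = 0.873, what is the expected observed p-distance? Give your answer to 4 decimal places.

p = (3/4)(1 − e^(−4d/3)) = 0.75 × (1 − e^(-1.164)) = 0.75 × (1 − 0.312235) = 0.515824.

0.5158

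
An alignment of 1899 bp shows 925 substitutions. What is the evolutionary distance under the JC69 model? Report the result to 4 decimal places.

0.7862

p = 925/1899 ≈ 0.487098.
d = −(3/4) ln(1 − 4p/3) = −0.75 ln(1 − 0.649464) = −0.75 ln(0.350536)
  = −0.75 × (-1.048292) = 0.786219 substitutions/site.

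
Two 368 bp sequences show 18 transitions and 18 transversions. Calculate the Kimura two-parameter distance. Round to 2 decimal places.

P = 18/368 ≈ 0.048913 and Q = 18/368 ≈ 0.048913.
Under the Kimura two-parameter model, d = −½ ln(1 − 2P − Q) − ¼ ln(1 − 2Q).
1 − 2P − Q = 0.853261, giving −½ ln(0.853261) = 0.079345.
1 − 2Q = 0.902174, giving −¼ ln(0.902174) = 0.025737.
d = 0.079345 + 0.025737 = 0.105082.

0.11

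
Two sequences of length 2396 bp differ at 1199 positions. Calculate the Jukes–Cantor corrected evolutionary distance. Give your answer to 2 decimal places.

0.83

p = 1199/2396 ≈ 0.500417.
d = −(3/4) ln(1 − 4p/3) = −0.75 ln(1 − 0.667223) = −0.75 ln(0.332777)
  = −0.75 × (-1.100283) = 0.825212 substitutions/site.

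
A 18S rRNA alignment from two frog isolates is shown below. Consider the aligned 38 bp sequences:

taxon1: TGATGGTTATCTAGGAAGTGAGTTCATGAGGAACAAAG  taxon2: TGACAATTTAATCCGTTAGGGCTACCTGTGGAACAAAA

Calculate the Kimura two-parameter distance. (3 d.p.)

Of 38 sites, 6 differences are transitions and 12 are transversions, so P = 6/38 ≈ 0.157895 and Q = 12/38 ≈ 0.315789.
Under the Kimura two-parameter model, d = −½ ln(1 − 2P − Q) − ¼ ln(1 − 2Q).
1 − 2P − Q = 0.368421, giving −½ ln(0.368421) = 0.499264.
1 − 2Q = 0.368422, giving −¼ ln(0.368422) = 0.249632.
d = 0.499264 + 0.249632 = 0.748896.

0.749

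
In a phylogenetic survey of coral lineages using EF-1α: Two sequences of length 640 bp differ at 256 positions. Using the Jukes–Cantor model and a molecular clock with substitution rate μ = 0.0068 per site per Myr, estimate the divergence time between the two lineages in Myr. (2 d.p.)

p = 256/640 = 0.4.
d = −(3/4) ln(1 − 4p/3) = −0.75 ln(1 − 0.533333) = −0.75 ln(0.466667)
  = −0.75 × (-0.762139) = 0.571604 substitutions/site.
Under a molecular clock d = 2μt, so t = d/(2μ) = 0.571604 / (2 × 0.0068) = 42.03 Myr.

42.03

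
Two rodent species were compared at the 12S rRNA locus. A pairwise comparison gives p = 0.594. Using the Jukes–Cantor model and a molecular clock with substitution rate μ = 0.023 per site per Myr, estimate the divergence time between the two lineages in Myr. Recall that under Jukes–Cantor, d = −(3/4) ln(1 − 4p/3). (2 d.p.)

d = −(3/4) ln(1 − 4p/3) = −0.75 ln(1 − 0.792) = −0.75 ln(0.208)
  = −0.75 × (-1.570217) = 1.177663 substitutions/site.
Under a molecular clock d = 2μt, so t = d/(2μ) = 1.177663 / (2 × 0.023) = 25.60 Myr.

25.60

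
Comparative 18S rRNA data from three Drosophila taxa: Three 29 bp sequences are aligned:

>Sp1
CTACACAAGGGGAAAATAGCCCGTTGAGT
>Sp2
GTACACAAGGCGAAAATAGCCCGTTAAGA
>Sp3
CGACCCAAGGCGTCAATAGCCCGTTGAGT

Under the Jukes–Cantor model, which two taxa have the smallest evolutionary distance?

Sp1–Sp2: 4/29 differ, p = 0.138, d = 0.152.
Sp1–Sp3: 5/29 differ, p = 0.172, d = 0.196.
Sp2–Sp3: 7/29 differ, p = 0.241, d = 0.291.
The smallest distance is between Sp1 and Sp2.

Sp1 and Sp2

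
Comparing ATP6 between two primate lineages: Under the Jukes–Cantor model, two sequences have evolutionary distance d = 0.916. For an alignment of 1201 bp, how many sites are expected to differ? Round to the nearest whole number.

635

Invert JC69: p = (3/4)(1 − e^(−4d/3)) = 0.75 × (1 − e^(-1.221333)) = 0.75 × (1 − 0.294837) = 0.528872.
Expected differing sites = pL ≈ 0.528872 × 1201 = 635.175272 ≈ 635.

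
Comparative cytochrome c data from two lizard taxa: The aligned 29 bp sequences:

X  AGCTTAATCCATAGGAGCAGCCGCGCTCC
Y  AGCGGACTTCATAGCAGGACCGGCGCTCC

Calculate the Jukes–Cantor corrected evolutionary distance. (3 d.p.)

0.344

The sequences differ at 8 of 29 sites (4, 5, 7, 9, 15, 18, 20, 22), so p = 8/29 ≈ 0.275862.
d = −(3/4) ln(1 − 4p/3) = −0.75 ln(1 − 0.367816) = −0.75 ln(0.632184)
  = −0.75 × (-0.458575) = 0.343931 substitutions/site.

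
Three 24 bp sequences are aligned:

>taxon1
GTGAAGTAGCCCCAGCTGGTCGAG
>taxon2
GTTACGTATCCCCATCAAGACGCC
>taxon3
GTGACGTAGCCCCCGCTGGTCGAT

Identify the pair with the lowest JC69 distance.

taxon1 and taxon3

taxon1–taxon2: 9/24 differ, p = 0.375, d = 0.520.
taxon1–taxon3: 3/24 differ, p = 0.125, d = 0.137.
taxon2–taxon3: 9/24 differ, p = 0.375, d = 0.520.
The smallest distance is between taxon1 and taxon3.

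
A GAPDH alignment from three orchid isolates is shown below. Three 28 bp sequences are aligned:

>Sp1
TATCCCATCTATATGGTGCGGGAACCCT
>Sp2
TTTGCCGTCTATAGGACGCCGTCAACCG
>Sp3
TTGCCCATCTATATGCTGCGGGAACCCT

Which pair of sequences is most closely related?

Sp1 and Sp3

Sp1–Sp2: 11/28 differ, p = 0.393, d = 0.556.
Sp1–Sp3: 3/28 differ, p = 0.107, d = 0.116.
Sp2–Sp3: 11/28 differ, p = 0.393, d = 0.556.
The smallest distance is between Sp1 and Sp3.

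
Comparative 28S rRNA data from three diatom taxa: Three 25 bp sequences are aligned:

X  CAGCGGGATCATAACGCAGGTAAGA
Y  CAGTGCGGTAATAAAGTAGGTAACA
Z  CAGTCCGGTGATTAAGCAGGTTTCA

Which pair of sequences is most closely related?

X–Y: 7/25 differ, p = 0.280, d = 0.351.
X–Z: 10/25 differ, p = 0.400, d = 0.572.
Y–Z: 6/25 differ, p = 0.240, d = 0.289.
The smallest distance is between Y and Z.

Y and Z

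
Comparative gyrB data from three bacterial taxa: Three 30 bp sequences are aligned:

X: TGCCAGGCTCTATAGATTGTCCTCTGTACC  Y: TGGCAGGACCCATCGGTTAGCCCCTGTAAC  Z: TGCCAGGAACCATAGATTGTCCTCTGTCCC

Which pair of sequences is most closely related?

X–Y: 10/30 differ, p = 0.333, d = 0.441.
X–Z: 4/30 differ, p = 0.133, d = 0.147.
Y–Z: 9/30 differ, p = 0.300, d = 0.383.
The smallest distance is between X and Z.

X and Z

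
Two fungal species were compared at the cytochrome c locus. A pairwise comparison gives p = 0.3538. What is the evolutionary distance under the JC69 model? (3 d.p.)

0.479

d = −(3/4) ln(1 − 4p/3) = −0.75 ln(1 − 0.471733) = −0.75 ln(0.528267)
  = −0.75 × (-0.638153) = 0.478615 substitutions/site.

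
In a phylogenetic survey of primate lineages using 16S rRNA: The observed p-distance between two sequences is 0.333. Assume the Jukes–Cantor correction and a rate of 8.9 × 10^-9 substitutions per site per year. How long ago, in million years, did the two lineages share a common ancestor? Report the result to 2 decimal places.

24.73

d = −(3/4) ln(1 − 4p/3) = −0.75 ln(1 − 0.444) = −0.75 ln(0.556)
  = −0.75 × (-0.586987) = 0.440240 substitutions/site.
Under a molecular clock d = 2μt, so t = d/(2μ) = 0.440240 / (2 × 8.9 × 10^-9) = 24.73 million years.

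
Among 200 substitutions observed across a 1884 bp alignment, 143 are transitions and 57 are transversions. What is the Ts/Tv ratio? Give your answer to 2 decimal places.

2.51

R = 143/57 = 2.508771… ≈ 2.51 (to 2 d.p.).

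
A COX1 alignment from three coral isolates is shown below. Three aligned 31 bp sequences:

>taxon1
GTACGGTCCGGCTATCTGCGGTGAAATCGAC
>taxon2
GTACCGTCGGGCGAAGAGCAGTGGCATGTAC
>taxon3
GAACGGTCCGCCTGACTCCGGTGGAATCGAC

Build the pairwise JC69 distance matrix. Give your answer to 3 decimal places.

taxon1–taxon2: 11/31 sites differ → p ≈ 0.354839, d = −0.75 ln(1 − 0.473119) = 0.480585 ≈ 0.481.
taxon1–taxon3: 6/31 sites differ → p ≈ 0.193548, d = −0.75 ln(1 − 0.258064) = 0.223869 ≈ 0.224.
taxon2–taxon3: 13/31 sites differ → p ≈ 0.419355, d = −0.75 ln(1 − 0.55914) = 0.614271 ≈ 0.614.

d(taxon1,taxon2) = 0.481, d(taxon1,taxon3) = 0.224, d(taxon2,taxon3) = 0.614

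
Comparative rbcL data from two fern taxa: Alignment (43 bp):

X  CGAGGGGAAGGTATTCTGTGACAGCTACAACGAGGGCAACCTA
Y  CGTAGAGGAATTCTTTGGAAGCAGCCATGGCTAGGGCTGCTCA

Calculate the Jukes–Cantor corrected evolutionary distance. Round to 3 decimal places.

0.790

The sequences differ at 21 of 43 sites, so p = 21/43 ≈ 0.488372.
d = −(3/4) ln(1 − 4p/3) = −0.75 ln(1 − 0.651163) = −0.75 ln(0.348837)
  = −0.75 × (-1.053151) = 0.789863 substitutions/site.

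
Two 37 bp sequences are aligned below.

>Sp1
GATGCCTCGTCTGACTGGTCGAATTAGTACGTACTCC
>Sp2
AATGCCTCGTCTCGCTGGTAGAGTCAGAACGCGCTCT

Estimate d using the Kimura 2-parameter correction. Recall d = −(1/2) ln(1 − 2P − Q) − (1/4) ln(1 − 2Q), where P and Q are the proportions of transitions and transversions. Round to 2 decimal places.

Of 37 sites, 7 differences are transitions and 3 are transversions, so P = 7/37 ≈ 0.189189 and Q = 3/37 ≈ 0.081081.
Under the Kimura two-parameter model, d = −½ ln(1 − 2P − Q) − ¼ ln(1 − 2Q).
1 − 2P − Q = 0.540541, giving −½ ln(0.540541) = 0.307592.
1 − 2Q = 0.837838, giving −¼ ln(0.837838) = 0.044233.
d = 0.307592 + 0.044233 = 0.351825.

0.35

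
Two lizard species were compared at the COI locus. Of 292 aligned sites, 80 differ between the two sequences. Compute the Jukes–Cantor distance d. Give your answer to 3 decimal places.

p = 80/292 ≈ 0.273973.
d = −(3/4) ln(1 − 4p/3) = −0.75 ln(1 − 0.365297) = −0.75 ln(0.634703)
  = −0.75 × (-0.454598) = 0.340949 substitutions/site.

0.341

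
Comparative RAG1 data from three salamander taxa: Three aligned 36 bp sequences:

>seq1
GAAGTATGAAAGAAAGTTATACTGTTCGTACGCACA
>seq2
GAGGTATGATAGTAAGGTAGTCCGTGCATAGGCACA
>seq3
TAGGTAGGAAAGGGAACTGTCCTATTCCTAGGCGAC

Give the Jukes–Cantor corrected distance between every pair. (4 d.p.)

seq1–seq2: 10/36 sites differ → p ≈ 0.277778, d = −0.75 ln(1 − 0.370371) = 0.346968 ≈ 0.3470.
seq1–seq3: 15/36 sites differ → p ≈ 0.416667, d = −0.75 ln(1 − 0.555556) = 0.608198 ≈ 0.6082.
seq2–seq3: 17/36 sites differ → p ≈ 0.472222, d = −0.75 ln(1 − 0.629629) = 0.744938 ≈ 0.7449.

d(seq1,seq2) = 0.3470, d(seq1,seq3) = 0.6082, d(seq2,seq3) = 0.7449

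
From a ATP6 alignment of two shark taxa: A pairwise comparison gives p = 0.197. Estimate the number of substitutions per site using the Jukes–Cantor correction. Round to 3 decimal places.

0.229

d = −(3/4) ln(1 − 4p/3) = −0.75 ln(1 − 0.262667) = −0.75 ln(0.737333)
  = −0.75 × (-0.304716) = 0.228537 substitutions/site.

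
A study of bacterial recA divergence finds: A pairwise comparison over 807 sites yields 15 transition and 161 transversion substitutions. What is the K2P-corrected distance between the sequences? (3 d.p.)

0.262

P = 15/807 ≈ 0.018587 and Q = 161/807 ≈ 0.199504.
Under the Kimura two-parameter model, d = −½ ln(1 − 2P − Q) − ¼ ln(1 − 2Q).
1 − 2P − Q = 0.763322, giving −½ ln(0.763322) = 0.135038.
1 − 2Q = 0.600992, giving −¼ ln(0.600992) = 0.127293.
d = 0.135038 + 0.127293 = 0.262331.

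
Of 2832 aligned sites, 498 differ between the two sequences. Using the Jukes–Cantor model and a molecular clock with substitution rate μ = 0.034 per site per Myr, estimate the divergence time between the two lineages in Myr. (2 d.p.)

2.95

p = 498/2832 ≈ 0.175847.
d = −(3/4) ln(1 − 4p/3) = −0.75 ln(1 − 0.234463) = −0.75 ln(0.765537)
  = −0.75 × (-0.267178) = 0.200384 substitutions/site.
Under a molecular clock d = 2μt, so t = d/(2μ) = 0.200384 / (2 × 0.034) = 2.95 Myr.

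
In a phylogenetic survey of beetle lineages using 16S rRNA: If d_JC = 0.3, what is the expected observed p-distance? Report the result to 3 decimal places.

0.247

p = (3/4)(1 − e^(−4d/3)) = 0.75 × (1 − e^(-0.4)) = 0.75 × (1 − 0.670320) = 0.247260.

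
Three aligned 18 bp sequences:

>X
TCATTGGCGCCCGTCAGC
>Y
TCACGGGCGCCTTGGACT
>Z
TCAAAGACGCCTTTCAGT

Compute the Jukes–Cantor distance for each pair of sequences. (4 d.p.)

X–Y: 8/18 sites differ → p ≈ 0.444444, d = −0.75 ln(1 − 0.592592) = 0.673455 ≈ 0.6735.
X–Z: 6/18 sites differ → p ≈ 0.333333, d = −0.75 ln(1 − 0.444444) = 0.440839 ≈ 0.4408.
Y–Z: 6/18 sites differ → p ≈ 0.333333, d = −0.75 ln(1 − 0.444444) = 0.440839 ≈ 0.4408.

d(X,Y) = 0.6735, d(X,Z) = 0.4408, d(Y,Z) = 0.4408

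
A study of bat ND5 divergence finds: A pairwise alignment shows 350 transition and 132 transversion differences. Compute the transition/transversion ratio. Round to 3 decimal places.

R = 350/132 = 2.651515… ≈ 2.652 (to 3 d.p.).

2.652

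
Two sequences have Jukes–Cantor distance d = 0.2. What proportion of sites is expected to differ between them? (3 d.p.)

p = (3/4)(1 − e^(−4d/3)) = 0.75 × (1 − e^(-0.266667)) = 0.75 × (1 − 0.765928) = 0.175554.

0.176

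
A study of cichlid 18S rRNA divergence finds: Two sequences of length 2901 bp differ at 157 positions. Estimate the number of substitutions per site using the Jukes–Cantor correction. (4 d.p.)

p = 157/2901 ≈ 0.054119.
d = −(3/4) ln(1 − 4p/3) = −0.75 ln(1 − 0.072159) = −0.75 ln(0.927841)
  = −0.75 × (-0.074895) = 0.056171 substitutions/site.

0.0562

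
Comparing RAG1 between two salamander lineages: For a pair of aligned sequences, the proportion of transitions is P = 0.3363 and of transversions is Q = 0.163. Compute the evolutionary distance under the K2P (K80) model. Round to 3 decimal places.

Under the Kimura two-parameter model, d = −½ ln(1 − 2P − Q) − ¼ ln(1 − 2Q).
1 − 2P − Q = 0.1644, giving −½ ln(0.1644) = 0.902726.
1 − 2Q = 0.674, giving −¼ ln(0.674) = 0.098631.
d = 0.902726 + 0.098631 = 1.001357.

1.001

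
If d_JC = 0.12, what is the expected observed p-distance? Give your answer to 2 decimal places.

p = (3/4)(1 − e^(−4d/3)) = 0.75 × (1 − e^(-0.16)) = 0.75 × (1 − 0.852144) = 0.110892.

0.11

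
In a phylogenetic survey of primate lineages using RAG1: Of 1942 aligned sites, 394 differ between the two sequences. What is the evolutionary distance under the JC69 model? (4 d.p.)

0.2366

p = 394/1942 ≈ 0.202884.
d = −(3/4) ln(1 − 4p/3) = −0.75 ln(1 − 0.270512) = −0.75 ln(0.729488)
  = −0.75 × (-0.315412) = 0.236559 substitutions/site.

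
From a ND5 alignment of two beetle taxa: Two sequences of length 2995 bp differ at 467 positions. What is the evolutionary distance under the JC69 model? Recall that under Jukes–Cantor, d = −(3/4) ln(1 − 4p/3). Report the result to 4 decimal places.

0.1748

p = 467/2995 ≈ 0.155927.
d = −(3/4) ln(1 − 4p/3) = −0.75 ln(1 − 0.207903) = −0.75 ln(0.792097)
  = −0.75 × (-0.233071) = 0.174803 substitutions/site.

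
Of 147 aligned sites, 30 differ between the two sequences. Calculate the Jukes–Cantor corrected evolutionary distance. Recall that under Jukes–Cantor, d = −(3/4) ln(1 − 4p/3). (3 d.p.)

p = 30/147 ≈ 0.204082.
d = −(3/4) ln(1 − 4p/3) = −0.75 ln(1 − 0.272109) = −0.75 ln(0.727891)
  = −0.75 × (-0.317604) = 0.238203 substitutions/site.

0.238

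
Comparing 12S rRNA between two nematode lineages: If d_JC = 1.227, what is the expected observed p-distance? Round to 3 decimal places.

0.604

p = (3/4)(1 − e^(−4d/3)) = 0.75 × (1 − e^(-1.636)) = 0.75 × (1 − 0.194758) = 0.603932.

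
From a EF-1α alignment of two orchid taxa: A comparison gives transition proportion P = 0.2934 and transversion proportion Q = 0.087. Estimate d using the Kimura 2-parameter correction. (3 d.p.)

0.608

Under the Kimura two-parameter model, d = −½ ln(1 − 2P − Q) − ¼ ln(1 − 2Q).
1 − 2P − Q = 0.3262, giving −½ ln(0.3262) = 0.560122.
1 − 2Q = 0.826, giving −¼ ln(0.826) = 0.047790.
d = 0.560122 + 0.047790 = 0.607912.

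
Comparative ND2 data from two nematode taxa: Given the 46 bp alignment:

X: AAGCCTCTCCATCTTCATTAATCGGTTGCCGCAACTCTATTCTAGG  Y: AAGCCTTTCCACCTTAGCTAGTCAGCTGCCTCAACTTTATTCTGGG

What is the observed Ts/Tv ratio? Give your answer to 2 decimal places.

4.50

Transitions are A↔G and C↔T; transversions are all other mismatches.
Transitions: 9. Transversions: 2.
R = 9/2 = 4.50.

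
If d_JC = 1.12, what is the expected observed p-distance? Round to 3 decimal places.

p = (3/4)(1 − e^(−4d/3)) = 0.75 × (1 − e^(-1.493333)) = 0.75 × (1 − 0.224623) = 0.581533.

0.582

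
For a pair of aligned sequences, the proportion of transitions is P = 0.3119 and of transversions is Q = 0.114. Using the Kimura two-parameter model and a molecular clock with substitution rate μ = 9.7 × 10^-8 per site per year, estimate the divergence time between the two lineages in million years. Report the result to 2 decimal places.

Under the Kimura two-parameter model, d = −½ ln(1 − 2P − Q) − ¼ ln(1 − 2Q).
1 − 2P − Q = 0.2622, giving −½ ln(0.2622) = 0.669324.
1 − 2Q = 0.772, giving −¼ ln(0.772) = 0.064693.
d = 0.669324 + 0.064693 = 0.734017.
Under a molecular clock d = 2μt, so t = d/(2μ) = 0.734017 / (2 × 9.7 × 10^-8) = 3.78 million years.

3.78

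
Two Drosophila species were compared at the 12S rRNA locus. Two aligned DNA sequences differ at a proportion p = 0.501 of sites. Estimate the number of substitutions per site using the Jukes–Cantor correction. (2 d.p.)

0.83

d = −(3/4) ln(1 − 4p/3) = −0.75 ln(1 − 0.668) = −0.75 ln(0.332)
  = −0.75 × (-1.102620) = 0.826965 substitutions/site.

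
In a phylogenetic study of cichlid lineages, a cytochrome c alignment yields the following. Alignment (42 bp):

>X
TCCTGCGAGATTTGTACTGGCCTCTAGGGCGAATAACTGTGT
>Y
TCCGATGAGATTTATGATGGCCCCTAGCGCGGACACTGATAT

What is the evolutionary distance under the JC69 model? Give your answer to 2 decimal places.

0.48

The sequences differ at 15 of 42 sites, so p = 15/42 ≈ 0.357143.
d = −(3/4) ln(1 − 4p/3) = −0.75 ln(1 − 0.476191) = −0.75 ln(0.523809)
  = −0.75 × (-0.646628) = 0.484971 substitutions/site.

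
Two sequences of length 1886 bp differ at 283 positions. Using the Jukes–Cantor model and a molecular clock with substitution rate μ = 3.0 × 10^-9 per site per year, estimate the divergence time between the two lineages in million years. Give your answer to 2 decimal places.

27.90

p = 283/1886 ≈ 0.150053.
d = −(3/4) ln(1 − 4p/3) = −0.75 ln(1 − 0.200071) = −0.75 ln(0.799929)
  = −0.75 × (-0.223232) = 0.167424 substitutions/site.
Under a molecular clock d = 2μt, so t = d/(2μ) = 0.167424 / (2 × 3.0 × 10^-9) = 27.90 million years.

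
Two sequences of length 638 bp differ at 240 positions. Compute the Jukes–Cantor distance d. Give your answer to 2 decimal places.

0.52

p = 240/638 ≈ 0.376176.
d = −(3/4) ln(1 − 4p/3) = −0.75 ln(1 − 0.501568) = −0.75 ln(0.498432)
  = −0.75 × (-0.696288) = 0.522216 substitutions/site.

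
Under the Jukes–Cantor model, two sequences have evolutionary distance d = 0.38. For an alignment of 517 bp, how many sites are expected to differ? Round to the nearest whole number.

Invert JC69: p = (3/4)(1 − e^(−4d/3)) = 0.75 × (1 − e^(-0.506667)) = 0.75 × (1 − 0.602500) = 0.298125.
Expected differing sites = pL ≈ 0.298125 × 517 = 154.130625 ≈ 154.

154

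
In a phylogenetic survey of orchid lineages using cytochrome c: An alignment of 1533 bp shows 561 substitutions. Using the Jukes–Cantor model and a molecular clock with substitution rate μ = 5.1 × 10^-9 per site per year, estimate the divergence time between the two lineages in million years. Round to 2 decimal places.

p = 561/1533 ≈ 0.365949.
d = −(3/4) ln(1 − 4p/3) = −0.75 ln(1 − 0.487932) = −0.75 ln(0.512068)
  = −0.75 × (-0.669298) = 0.501974 substitutions/site.
Under a molecular clock d = 2μt, so t = d/(2μ) = 0.501974 / (2 × 5.1 × 10^-9) = 49.21 million years.

49.21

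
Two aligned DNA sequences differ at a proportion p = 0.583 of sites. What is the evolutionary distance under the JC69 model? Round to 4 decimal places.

d = −(3/4) ln(1 − 4p/3) = −0.75 ln(1 − 0.777333) = −0.75 ln(0.222667)
  = −0.75 × (-1.502078) = 1.126559 substitutions/site.

1.1266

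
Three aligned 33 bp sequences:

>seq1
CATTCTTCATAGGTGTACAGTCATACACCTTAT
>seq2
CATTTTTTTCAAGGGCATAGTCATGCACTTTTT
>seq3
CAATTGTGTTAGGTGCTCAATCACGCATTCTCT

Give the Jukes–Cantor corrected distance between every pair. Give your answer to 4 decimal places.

d(seq1,seq2) = 0.4408, d(seq1,seq3) = 0.6254, d(seq2,seq3) = 0.5587

seq1–seq2: 11/33 sites differ → p ≈ 0.333333, d = −0.75 ln(1 − 0.444444) = 0.440839 ≈ 0.4408.
seq1–seq3: 14/33 sites differ → p ≈ 0.424242, d = −0.75 ln(1 − 0.565656) = 0.625439 ≈ 0.6254.
seq2–seq3: 13/33 sites differ → p ≈ 0.393939, d = −0.75 ln(1 − 0.525252) = 0.558728 ≈ 0.5587.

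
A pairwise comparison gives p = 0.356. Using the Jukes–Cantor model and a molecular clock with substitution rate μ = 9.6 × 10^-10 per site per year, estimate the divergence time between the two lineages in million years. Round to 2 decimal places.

251.45

d = −(3/4) ln(1 − 4p/3) = −0.75 ln(1 − 0.474667) = −0.75 ln(0.525333)
  = −0.75 × (-0.643723) = 0.482792 substitutions/site.
Under a molecular clock d = 2μt, so t = d/(2μ) = 0.482792 / (2 × 9.6 × 10^-10) = 251.45 million years.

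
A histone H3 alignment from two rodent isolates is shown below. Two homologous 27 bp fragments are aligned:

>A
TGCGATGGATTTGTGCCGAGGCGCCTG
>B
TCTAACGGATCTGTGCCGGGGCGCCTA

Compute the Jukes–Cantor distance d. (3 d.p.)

The sequences differ at 7 of 27 sites (2, 3, 4, 6, 11, 19, 27), so p = 7/27 ≈ 0.259259.
d = −(3/4) ln(1 − 4p/3) = −0.75 ln(1 − 0.345679) = −0.75 ln(0.654321)
  = −0.75 × (-0.424157) = 0.318118 substitutions/site.

0.318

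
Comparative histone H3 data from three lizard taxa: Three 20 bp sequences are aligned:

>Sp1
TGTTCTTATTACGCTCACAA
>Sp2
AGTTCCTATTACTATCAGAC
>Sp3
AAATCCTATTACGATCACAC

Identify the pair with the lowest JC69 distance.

Sp1–Sp2: 6/20 differ, p = 0.300, d = 0.383.
Sp1–Sp3: 6/20 differ, p = 0.300, d = 0.383.
Sp2–Sp3: 4/20 differ, p = 0.200, d = 0.233.
The smallest distance is between Sp2 and Sp3.

Sp2 and Sp3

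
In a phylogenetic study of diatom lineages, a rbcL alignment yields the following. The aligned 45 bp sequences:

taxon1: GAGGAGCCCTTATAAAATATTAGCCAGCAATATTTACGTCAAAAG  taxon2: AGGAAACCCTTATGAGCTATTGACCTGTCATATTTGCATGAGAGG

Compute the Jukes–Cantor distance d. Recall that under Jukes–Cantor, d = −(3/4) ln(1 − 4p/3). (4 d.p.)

0.5254

The sequences differ at 17 of 45 sites, so p = 17/45 ≈ 0.377778.
d = −(3/4) ln(1 − 4p/3) = −0.75 ln(1 − 0.503704) = −0.75 ln(0.496296)
  = −0.75 × (-0.700583) = 0.525437 substitutions/site.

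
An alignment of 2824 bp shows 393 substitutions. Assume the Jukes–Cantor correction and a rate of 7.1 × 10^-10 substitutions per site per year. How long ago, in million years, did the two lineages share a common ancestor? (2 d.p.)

108.40

p = 393/2824 ≈ 0.139164.
d = −(3/4) ln(1 − 4p/3) = −0.75 ln(1 − 0.185552) = −0.75 ln(0.814448)
  = −0.75 × (-0.205245) = 0.153934 substitutions/site.
Under a molecular clock d = 2μt, so t = d/(2μ) = 0.153934 / (2 × 7.1 × 10^-10) = 108.40 million years.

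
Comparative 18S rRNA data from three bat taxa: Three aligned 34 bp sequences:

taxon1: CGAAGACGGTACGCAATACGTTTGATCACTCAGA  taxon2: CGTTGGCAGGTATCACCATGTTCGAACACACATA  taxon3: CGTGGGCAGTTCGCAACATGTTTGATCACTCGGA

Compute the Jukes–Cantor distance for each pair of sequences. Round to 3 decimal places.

taxon1–taxon2: 15/34 sites differ → p ≈ 0.441176, d = −0.75 ln(1 − 0.588235) = 0.665477 ≈ 0.665.
taxon1–taxon3: 8/34 sites differ → p ≈ 0.235294, d = −0.75 ln(1 − 0.313725) = 0.282358 ≈ 0.282.
taxon2–taxon3: 10/34 sites differ → p ≈ 0.294118, d = −0.75 ln(1 − 0.392157) = 0.373379 ≈ 0.373.

d(taxon1,taxon2) = 0.665, d(taxon1,taxon3) = 0.282, d(taxon2,taxon3) = 0.373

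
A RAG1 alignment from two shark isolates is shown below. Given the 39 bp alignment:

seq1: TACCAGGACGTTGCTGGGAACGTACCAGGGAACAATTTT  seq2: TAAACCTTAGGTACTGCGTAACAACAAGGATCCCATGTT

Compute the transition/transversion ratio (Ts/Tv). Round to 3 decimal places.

0.111

Transitions are A↔G and C↔T; transversions are all other mismatches.
Transitions: 2. Transversions: 18.
R = 2/18 = 0.111111… ≈ 0.111 (to 3 d.p.).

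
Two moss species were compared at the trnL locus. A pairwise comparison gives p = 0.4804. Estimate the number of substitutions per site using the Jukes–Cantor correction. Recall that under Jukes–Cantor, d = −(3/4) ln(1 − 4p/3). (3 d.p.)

0.767

d = −(3/4) ln(1 − 4p/3) = −0.75 ln(1 − 0.640533) = −0.75 ln(0.359467)
  = −0.75 × (-1.023133) = 0.767350 substitutions/site.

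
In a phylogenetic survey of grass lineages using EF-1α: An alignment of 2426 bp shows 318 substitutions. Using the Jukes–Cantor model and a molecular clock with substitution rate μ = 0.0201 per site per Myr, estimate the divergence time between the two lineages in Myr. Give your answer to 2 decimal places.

p = 318/2426 ≈ 0.13108.
d = −(3/4) ln(1 − 4p/3) = −0.75 ln(1 − 0.174773) = −0.75 ln(0.825227)
  = −0.75 × (-0.192097) = 0.144073 substitutions/site.
Under a molecular clock d = 2μt, so t = d/(2μ) = 0.144073 / (2 × 0.0201) = 3.58 Myr.

3.58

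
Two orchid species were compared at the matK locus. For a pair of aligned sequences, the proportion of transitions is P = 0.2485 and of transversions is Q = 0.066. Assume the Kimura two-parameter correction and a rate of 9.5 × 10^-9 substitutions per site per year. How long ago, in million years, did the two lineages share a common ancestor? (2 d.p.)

Under the Kimura two-parameter model, d = −½ ln(1 − 2P − Q) − ¼ ln(1 − 2Q).
1 − 2P − Q = 0.437, giving −½ ln(0.437) = 0.413911.
1 − 2Q = 0.868, giving −¼ ln(0.868) = 0.035391.
d = 0.413911 + 0.035391 = 0.449302.
Under a molecular clock d = 2μt, so t = d/(2μ) = 0.449302 / (2 × 9.5 × 10^-9) = 23.65 million years.

23.65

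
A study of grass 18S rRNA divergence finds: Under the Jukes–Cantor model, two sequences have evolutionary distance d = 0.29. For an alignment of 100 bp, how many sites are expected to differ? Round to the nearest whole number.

24

Invert JC69: p = (3/4)(1 − e^(−4d/3)) = 0.75 × (1 − e^(-0.386667)) = 0.75 × (1 − 0.679317) = 0.240512.
Expected differing sites = pL ≈ 0.240512 × 100 = 24.0512 ≈ 24.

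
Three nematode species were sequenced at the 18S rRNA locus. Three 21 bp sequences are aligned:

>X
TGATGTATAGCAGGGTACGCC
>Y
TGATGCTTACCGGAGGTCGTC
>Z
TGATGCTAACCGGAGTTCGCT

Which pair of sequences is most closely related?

Y and Z

X–Y: 8/21 differ, p = 0.381, d = 0.532.
X–Z: 8/21 differ, p = 0.381, d = 0.532.
Y–Z: 4/21 differ, p = 0.190, d = 0.220.
The smallest distance is between Y and Z.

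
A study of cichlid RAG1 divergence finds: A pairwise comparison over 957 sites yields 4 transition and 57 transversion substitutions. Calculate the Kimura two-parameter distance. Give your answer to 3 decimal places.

P = 4/957 ≈ 0.00418 and Q = 57/957 ≈ 0.059561.
Under the Kimura two-parameter model, d = −½ ln(1 − 2P − Q) − ¼ ln(1 − 2Q).
1 − 2P − Q = 0.932079, giving −½ ln(0.932079) = 0.035169.
1 − 2Q = 0.880878, giving −¼ ln(0.880878) = 0.031709.
d = 0.035169 + 0.031709 = 0.066878.

0.067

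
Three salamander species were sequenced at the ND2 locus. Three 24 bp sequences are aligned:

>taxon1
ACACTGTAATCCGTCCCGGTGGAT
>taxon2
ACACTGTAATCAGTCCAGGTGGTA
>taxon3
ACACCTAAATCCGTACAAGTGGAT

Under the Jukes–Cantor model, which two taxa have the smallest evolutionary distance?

taxon1 and taxon2

taxon1–taxon2: 4/24 differ, p = 0.167, d = 0.188.
taxon1–taxon3: 6/24 differ, p = 0.250, d = 0.304.
taxon2–taxon3: 8/24 differ, p = 0.333, d = 0.441.
The smallest distance is between taxon1 and taxon2.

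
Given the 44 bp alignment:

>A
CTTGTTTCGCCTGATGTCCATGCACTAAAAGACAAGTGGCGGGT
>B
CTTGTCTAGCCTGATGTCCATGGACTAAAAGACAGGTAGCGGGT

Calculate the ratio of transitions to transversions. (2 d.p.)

1.50

Transitions are A↔G and C↔T; transversions are all other mismatches.
Transitions: 3. Transversions: 2.
R = 3/2 = 1.50.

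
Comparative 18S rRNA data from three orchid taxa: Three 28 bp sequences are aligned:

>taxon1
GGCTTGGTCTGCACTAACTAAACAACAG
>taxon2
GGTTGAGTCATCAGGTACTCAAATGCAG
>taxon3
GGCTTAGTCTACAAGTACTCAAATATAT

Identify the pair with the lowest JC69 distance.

taxon2 and taxon3

taxon1–taxon2: 12/28 differ, p = 0.429, d = 0.635.
taxon1–taxon3: 10/28 differ, p = 0.357, d = 0.485.
taxon2–taxon3: 8/28 differ, p = 0.286, d = 0.360.
The smallest distance is between taxon2 and taxon3.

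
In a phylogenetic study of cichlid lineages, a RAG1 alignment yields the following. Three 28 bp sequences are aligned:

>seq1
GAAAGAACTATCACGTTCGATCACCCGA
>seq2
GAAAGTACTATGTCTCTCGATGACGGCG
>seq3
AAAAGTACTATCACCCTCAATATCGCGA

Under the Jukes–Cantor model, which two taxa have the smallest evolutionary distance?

seq1 and seq3

seq1–seq2: 10/28 differ, p = 0.357, d = 0.485.
seq1–seq3: 8/28 differ, p = 0.286, d = 0.360.
seq2–seq3: 10/28 differ, p = 0.357, d = 0.485.
The smallest distance is between seq1 and seq3.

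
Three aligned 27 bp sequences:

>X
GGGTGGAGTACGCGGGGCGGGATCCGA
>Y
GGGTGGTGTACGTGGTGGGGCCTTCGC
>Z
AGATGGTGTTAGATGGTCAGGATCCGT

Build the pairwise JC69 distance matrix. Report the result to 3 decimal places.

d(X,Y) = 0.377, d(X,Z) = 0.511, d(Y,Z) = 0.882

X–Y: 8/27 sites differ → p ≈ 0.296296, d = −0.75 ln(1 − 0.395061) = 0.376971 ≈ 0.377.
X–Z: 10/27 sites differ → p ≈ 0.37037, d = −0.75 ln(1 − 0.493827) = 0.510658 ≈ 0.511.
Y–Z: 14/27 sites differ → p ≈ 0.518519, d = −0.75 ln(1 − 0.691359) = 0.881682 ≈ 0.882.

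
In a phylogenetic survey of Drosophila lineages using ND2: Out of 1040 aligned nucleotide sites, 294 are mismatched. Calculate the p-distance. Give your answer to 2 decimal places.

p = 294/1040 = 0.282692… ≈ 0.28 (to 2 d.p.).

0.28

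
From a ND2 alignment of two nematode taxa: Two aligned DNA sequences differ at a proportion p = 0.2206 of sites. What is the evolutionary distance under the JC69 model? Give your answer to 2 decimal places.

d = −(3/4) ln(1 − 4p/3) = −0.75 ln(1 − 0.294133) = −0.75 ln(0.705867)
  = −0.75 × (-0.348328) = 0.261246 substitutions/site.

0.26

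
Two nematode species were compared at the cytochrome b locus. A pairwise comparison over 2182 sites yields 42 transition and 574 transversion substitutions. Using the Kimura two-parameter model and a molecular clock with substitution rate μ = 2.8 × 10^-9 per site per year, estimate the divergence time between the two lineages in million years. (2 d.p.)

65.38

P = 42/2182 ≈ 0.019248 and Q = 574/2182 ≈ 0.263061.
Under the Kimura two-parameter model, d = −½ ln(1 − 2P − Q) − ¼ ln(1 − 2Q).
1 − 2P − Q = 0.698443, giving −½ ln(0.698443) = 0.179451.
1 − 2Q = 0.473878, giving −¼ ln(0.473878) = 0.186701.
d = 0.179451 + 0.186701 = 0.366152.
Under a molecular clock d = 2μt, so t = d/(2μ) = 0.366152 / (2 × 2.8 × 10^-9) = 65.38 million years.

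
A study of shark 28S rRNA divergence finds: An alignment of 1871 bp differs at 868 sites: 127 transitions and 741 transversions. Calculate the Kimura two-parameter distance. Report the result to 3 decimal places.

P = 127/1871 ≈ 0.067878 and Q = 741/1871 ≈ 0.396045.
Under the Kimura two-parameter model, d = −½ ln(1 − 2P − Q) − ¼ ln(1 − 2Q).
1 − 2P − Q = 0.468199, giving −½ ln(0.468199) = 0.379431.
1 − 2Q = 0.20791, giving −¼ ln(0.20791) = 0.392662.
d = 0.379431 + 0.392662 = 0.772093.

0.772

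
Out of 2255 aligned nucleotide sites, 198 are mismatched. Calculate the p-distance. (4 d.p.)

p = 198/2255 = 0.087804… ≈ 0.0878 (to 4 d.p.).

0.0878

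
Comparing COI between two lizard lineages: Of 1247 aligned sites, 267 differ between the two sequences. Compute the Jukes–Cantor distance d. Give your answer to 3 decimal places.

p = 267/1247 ≈ 0.214114.
d = −(3/4) ln(1 − 4p/3) = −0.75 ln(1 − 0.285485) = −0.75 ln(0.714515)
  = −0.75 × (-0.336151) = 0.252113 substitutions/site.

0.252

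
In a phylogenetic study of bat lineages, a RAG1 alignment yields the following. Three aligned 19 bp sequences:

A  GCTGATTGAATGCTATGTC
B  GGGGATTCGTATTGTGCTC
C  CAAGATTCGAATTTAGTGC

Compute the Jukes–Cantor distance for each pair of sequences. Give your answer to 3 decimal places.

A–B: 12/19 sites differ → p ≈ 0.631579, d = −0.75 ln(1 − 0.842105) = 1.384369 ≈ 1.384.
A–C: 11/19 sites differ → p ≈ 0.578947, d = −0.75 ln(1 − 0.771929) = 1.108574 ≈ 1.109.
B–C: 8/19 sites differ → p ≈ 0.421053, d = −0.75 ln(1 − 0.561404) = 0.618132 ≈ 0.618.

d(A,B) = 1.384, d(A,C) = 1.109, d(B,C) = 0.618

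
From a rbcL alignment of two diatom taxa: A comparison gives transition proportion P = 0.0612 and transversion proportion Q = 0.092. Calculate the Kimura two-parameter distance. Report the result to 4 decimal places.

0.1715

Under the Kimura two-parameter model, d = −½ ln(1 − 2P − Q) − ¼ ln(1 − 2Q).
1 − 2P − Q = 0.7856, giving −½ ln(0.7856) = 0.120654.
1 − 2Q = 0.816, giving −¼ ln(0.816) = 0.050835.
d = 0.120654 + 0.050835 = 0.171489.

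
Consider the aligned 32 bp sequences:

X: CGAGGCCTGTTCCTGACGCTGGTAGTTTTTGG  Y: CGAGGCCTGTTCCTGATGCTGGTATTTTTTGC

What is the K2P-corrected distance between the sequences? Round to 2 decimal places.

0.10

Of 32 sites, 1 differences are transitions and 2 are transversions, so P = 1/32 = 0.03125 and Q = 2/32 = 0.0625.
Under the Kimura two-parameter model, d = −½ ln(1 − 2P − Q) − ¼ ln(1 − 2Q).
1 − 2P − Q = 0.875, giving −½ ln(0.875) = 0.066766.
1 − 2Q = 0.875, giving −¼ ln(0.875) = 0.033383.
d = 0.066766 + 0.033383 = 0.100149.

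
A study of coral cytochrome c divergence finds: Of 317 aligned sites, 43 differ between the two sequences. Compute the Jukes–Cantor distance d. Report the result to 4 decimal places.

0.1496

p = 43/317 ≈ 0.135647.
d = −(3/4) ln(1 − 4p/3) = −0.75 ln(1 − 0.180863) = −0.75 ln(0.819137)
  = −0.75 × (-0.199504) = 0.149628 substitutions/site.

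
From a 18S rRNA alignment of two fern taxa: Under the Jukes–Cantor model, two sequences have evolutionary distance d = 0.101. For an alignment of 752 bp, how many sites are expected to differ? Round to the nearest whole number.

Invert JC69: p = (3/4)(1 − e^(−4d/3)) = 0.75 × (1 − e^(-0.134667)) = 0.75 × (1 − 0.874007) = 0.094495.
Expected differing sites = pL ≈ 0.094495 × 752 = 71.06024 ≈ 71.

71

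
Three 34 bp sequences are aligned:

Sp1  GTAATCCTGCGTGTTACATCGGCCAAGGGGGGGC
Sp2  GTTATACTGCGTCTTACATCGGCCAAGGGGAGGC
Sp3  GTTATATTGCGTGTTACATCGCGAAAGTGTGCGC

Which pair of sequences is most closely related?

Sp1–Sp2: 4/34 differ, p = 0.118, d = 0.128.
Sp1–Sp3: 9/34 differ, p = 0.265, d = 0.326.
Sp2–Sp3: 9/34 differ, p = 0.265, d = 0.326.
The smallest distance is between Sp1 and Sp2.

Sp1 and Sp2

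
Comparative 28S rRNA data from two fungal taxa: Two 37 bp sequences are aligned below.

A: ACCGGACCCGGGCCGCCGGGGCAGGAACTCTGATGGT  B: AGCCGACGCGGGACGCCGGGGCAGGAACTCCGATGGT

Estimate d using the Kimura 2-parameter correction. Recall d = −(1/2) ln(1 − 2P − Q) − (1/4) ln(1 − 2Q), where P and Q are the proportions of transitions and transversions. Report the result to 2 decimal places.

Of 37 sites, 1 differences are transitions and 4 are transversions, so P = 1/37 ≈ 0.027027 and Q = 4/37 ≈ 0.108108.
Under the Kimura two-parameter model, d = −½ ln(1 − 2P − Q) − ¼ ln(1 − 2Q).
1 − 2P − Q = 0.837838, giving −½ ln(0.837838) = 0.088465.
1 − 2Q = 0.783784, giving −¼ ln(0.783784) = 0.060905.
d = 0.088465 + 0.060905 = 0.149370.

0.15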